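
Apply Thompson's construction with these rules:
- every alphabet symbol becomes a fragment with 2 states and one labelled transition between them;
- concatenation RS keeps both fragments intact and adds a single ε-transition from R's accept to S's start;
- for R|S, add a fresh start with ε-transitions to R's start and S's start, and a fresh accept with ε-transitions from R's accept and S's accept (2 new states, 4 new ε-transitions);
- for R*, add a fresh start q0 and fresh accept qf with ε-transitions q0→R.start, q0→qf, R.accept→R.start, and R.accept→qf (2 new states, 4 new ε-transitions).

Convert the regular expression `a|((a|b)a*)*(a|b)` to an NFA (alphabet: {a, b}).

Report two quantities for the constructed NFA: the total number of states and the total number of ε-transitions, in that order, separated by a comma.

22, 22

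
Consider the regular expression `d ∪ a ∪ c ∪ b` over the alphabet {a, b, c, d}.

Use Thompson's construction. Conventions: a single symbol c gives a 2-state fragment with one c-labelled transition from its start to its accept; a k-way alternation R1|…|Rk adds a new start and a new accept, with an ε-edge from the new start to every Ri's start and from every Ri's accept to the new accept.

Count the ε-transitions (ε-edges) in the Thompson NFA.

8

Recursing over subexpressions:
Each of the 4 symbol leaves contributes 0 ε-transitions.
  d ∪ a ∪ c ∪ b = 8 ε-transitions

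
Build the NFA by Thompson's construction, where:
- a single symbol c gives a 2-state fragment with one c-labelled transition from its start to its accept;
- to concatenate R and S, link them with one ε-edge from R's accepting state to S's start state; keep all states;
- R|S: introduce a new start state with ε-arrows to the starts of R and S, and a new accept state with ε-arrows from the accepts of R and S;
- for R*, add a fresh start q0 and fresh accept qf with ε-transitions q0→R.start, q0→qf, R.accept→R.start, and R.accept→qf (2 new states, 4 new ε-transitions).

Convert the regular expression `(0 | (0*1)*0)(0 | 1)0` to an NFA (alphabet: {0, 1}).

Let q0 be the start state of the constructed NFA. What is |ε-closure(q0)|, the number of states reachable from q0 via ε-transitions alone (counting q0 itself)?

Let C(F) = |ε-closure(F.start)| within fragment F, and note whether F accepts ε. Symbol fragments have C = 1 and do not accept ε. Then:
  0* — the star's fresh start ε-reaches both the body's start and the fresh accept: |ε-closure| = 2 + 1 = 3
  0*1 — the left operand accepts ε, so the closure extends into the next operand (via the concat ε-link); |ε-closure| = 3 + 1 = 4
  (0*1)* — |ε-closure| = 1 (new start) + 4 (body) + 1 (new accept) = 6
  (0*1)*0 — the left operand accepts ε, so the closure extends into the next operand (via the concat ε-link); |ε-closure| = 6 + 1 = 7
  0 | (0*1)*0 — new start ε-reaches every alternative's start; none of them accept ε, so the new accept is not reached: |ε-closure| = 1 + 1 + 7 = 9
  0 | 1 — |ε-closure| = 1 + 1 + 1 = 3 (the new accept is not ε-reachable since no branch accepts ε)
  (0 | (0*1)*0)(0 | 1)0 — |ε-closure| equals the left operand's closure size = 9 (its accept is not ε-reachable, so the closure stops there)

9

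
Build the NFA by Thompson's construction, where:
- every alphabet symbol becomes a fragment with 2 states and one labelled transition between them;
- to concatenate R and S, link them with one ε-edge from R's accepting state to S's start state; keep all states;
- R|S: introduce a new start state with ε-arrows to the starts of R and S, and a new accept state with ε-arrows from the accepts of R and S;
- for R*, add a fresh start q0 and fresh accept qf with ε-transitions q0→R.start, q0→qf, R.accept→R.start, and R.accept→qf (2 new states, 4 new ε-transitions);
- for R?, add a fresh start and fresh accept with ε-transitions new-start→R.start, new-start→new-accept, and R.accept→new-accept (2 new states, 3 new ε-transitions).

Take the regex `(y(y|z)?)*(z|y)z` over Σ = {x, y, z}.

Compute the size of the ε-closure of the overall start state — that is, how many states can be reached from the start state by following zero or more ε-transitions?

Compute the ε-closure size of each fragment's start state recursively; a symbol fragment's start has no outgoing ε-edge, so its closure is just itself (size 1).
  y|z — new start ε-reaches every alternative's start; none of them accept ε, so the new accept is not reached: |closure| = 1 + 1 + 1 = 3
  (y|z)? — new start has ε-edges to the inner start and to the new accept, so |closure| = 2 + 3 = 5
  y(y|z)? — same as the first factor's closure: |closure| = 1
  (y(y|z)?)* — new start has ε-edges to the inner start and to the new accept, so |closure| = 2 + 1 = 3
  z|y — |closure| = 1 + 1 + 1 = 3 (the new accept is not ε-reachable since no branch accepts ε)
  (y(y|z)?)*(z|y)z — the left operand accepts ε, so the closure extends into the next operand (via the concat ε-link); |closure| = 3 + 3 = 6

6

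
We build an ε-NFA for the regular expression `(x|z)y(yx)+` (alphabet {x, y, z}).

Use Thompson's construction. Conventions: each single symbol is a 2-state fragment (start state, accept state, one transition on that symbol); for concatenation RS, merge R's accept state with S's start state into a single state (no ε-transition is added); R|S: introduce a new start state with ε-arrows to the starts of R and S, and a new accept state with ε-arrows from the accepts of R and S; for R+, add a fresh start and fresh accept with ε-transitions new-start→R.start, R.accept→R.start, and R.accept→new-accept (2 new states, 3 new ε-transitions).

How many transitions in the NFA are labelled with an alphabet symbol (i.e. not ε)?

Building bottom-up:
Each of the 5 symbol leaves contributes exactly 1 symbol transition.
  x|z — 2 symbol transitions
  yx — 2 symbol transitions
  (yx)+ — 2 symbol transitions
  (x|z)y(yx)+ — 5 symbol transitions

5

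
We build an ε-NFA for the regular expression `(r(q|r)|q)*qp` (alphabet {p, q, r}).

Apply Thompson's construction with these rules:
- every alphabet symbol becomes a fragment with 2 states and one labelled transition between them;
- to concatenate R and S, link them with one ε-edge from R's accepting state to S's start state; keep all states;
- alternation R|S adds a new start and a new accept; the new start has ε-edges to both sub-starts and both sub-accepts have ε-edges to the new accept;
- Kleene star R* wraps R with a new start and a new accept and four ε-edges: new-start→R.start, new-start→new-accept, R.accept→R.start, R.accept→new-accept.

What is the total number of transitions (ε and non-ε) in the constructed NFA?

21

Bottom-up over the parse tree:
Each of the 6 symbol leaves contributes 1 transition (1 symbol, 0 ε).
  q|r — 6 transitions (2 symbol, 4 ε)
  r(q|r) — 8 transitions (3 symbol, 5 ε)
  r(q|r)|q — 13 transitions (4 symbol, 9 ε)
  (r(q|r)|q)* — 17 transitions (4 symbol, 13 ε)
  (r(q|r)|q)*qp — 21 transitions (6 symbol, 15 ε)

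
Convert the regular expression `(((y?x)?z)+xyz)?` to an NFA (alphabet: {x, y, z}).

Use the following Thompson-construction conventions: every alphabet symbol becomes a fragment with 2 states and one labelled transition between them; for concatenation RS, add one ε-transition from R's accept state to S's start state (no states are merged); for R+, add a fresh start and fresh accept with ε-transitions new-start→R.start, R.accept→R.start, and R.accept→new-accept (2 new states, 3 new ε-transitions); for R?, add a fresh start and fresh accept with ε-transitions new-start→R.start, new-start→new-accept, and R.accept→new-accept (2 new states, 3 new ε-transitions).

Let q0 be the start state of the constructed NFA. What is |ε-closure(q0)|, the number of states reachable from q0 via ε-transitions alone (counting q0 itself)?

10

Compute the ε-closure size of each fragment's start state recursively; a symbol fragment's start has no outgoing ε-edge, so its closure is just itself (size 1).
  y? : new start has ε-edges to the inner start and to the new accept, so |closure| = 2 + 1 = 3
  y?x : |closure| = 3 + 1 = 4 (closure spills across the concat boundary because the left factor accepts ε)
  (y?x)? : new start has ε-edges to the inner start and to the new accept, so |closure| = 2 + 4 = 6
  (y?x)?z : |closure| = 6 + 1 = 7 (closure spills across the concat boundary because the left factor accepts ε)
  ((y?x)?z)+ : |closure| = 1 + 7 = 8 (the body doesn't accept ε, so the new accept is not reached)
  ((y?x)?z)+xyz : same as the first factor's closure: |closure| = 8
  (((y?x)?z)+xyz)? : new start has ε-edges to the inner start and to the new accept, so |closure| = 2 + 8 = 10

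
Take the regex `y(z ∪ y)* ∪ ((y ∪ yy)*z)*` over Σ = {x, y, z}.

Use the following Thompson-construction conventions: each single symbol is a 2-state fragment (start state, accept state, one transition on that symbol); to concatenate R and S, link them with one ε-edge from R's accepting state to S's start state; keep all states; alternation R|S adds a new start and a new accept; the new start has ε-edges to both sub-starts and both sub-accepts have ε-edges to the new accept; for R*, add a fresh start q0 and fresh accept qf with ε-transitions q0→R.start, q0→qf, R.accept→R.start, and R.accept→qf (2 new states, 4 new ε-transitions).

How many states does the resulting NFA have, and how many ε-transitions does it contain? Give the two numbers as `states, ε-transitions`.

Bottom-up over the parse tree:
Each of the 7 symbol leaves contributes 2 states and 0 ε-transitions.
  z ∪ y → 6 states, 4 ε-transitions
  (z ∪ y)* → 8 states, 8 ε-transitions
  y(z ∪ y)* → 10 states, 9 ε-transitions
  yy → 4 states, 1 ε-transition
  y ∪ yy → 8 states, 5 ε-transitions
  (y ∪ yy)* → 10 states, 9 ε-transitions
  (y ∪ yy)*z → 12 states, 10 ε-transitions
  ((y ∪ yy)*z)* → 14 states, 14 ε-transitions
  y(z ∪ y)* ∪ ((y ∪ yy)*z)* → 26 states, 27 ε-transitions

26, 27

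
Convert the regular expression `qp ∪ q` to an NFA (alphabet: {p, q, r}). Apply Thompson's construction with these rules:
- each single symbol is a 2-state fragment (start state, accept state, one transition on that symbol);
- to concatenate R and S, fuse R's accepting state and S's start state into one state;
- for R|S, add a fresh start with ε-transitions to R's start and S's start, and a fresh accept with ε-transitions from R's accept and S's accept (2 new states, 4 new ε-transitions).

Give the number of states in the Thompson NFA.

By structural recursion:
Each of the 3 symbol leaves contributes a 2-state fragment.
  qp : 3 states
  qp ∪ q : 7 states

7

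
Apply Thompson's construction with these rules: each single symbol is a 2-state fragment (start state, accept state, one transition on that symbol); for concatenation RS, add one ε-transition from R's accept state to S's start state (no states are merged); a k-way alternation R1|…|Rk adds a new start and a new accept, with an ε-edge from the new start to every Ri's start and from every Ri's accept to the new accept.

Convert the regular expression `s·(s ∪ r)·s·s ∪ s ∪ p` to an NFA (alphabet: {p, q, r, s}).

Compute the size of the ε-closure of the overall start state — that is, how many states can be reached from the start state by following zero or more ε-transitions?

Let C(F) = |ε-closure(F.start)| within fragment F, and note whether F accepts ε. Symbol fragments have C = 1 and do not accept ε. Then:
  s ∪ r — new start ε-reaches every alternative's start; none of them accept ε, so the new accept is not reached: C = 1 + 1 + 1 = 3
  s·(s ∪ r)·s·s — same as the first factor's closure: C = 1
  s·(s ∪ r)·s·s ∪ s ∪ p — new start ε-reaches every alternative's start; none of them accept ε, so the new accept is not reached: C = 1 + 1 + 1 + 1 = 4

4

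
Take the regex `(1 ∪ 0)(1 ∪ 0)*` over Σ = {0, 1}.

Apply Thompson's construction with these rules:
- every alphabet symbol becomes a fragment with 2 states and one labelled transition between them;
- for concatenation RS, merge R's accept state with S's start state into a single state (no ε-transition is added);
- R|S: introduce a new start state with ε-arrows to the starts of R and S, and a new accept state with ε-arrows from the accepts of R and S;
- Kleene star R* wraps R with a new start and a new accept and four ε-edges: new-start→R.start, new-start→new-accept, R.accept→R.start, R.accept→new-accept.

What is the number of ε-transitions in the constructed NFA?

Bottom-up over the parse tree:
Each of the 4 symbol leaves contributes 0 ε-transitions.
  1 ∪ 0 : 4 ε-transitions
  1 ∪ 0 : 4 ε-transitions
  (1 ∪ 0)* : 8 ε-transitions
  (1 ∪ 0)(1 ∪ 0)* : 12 ε-transitions

12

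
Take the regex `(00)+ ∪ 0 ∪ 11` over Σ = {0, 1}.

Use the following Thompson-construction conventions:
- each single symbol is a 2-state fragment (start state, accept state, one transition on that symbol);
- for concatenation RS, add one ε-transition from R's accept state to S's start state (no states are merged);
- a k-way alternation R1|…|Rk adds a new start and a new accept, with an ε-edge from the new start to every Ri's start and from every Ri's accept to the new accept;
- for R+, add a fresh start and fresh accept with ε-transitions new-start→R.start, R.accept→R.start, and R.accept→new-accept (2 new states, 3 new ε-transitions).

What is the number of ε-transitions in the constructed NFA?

Recursing over subexpressions:
Each of the 5 symbol leaves contributes 0 ε-transitions.
  00 — 1 ε-transition
  (00)+ — 4 ε-transitions
  11 — 1 ε-transition
  (00)+ ∪ 0 ∪ 11 — 11 ε-transitions

11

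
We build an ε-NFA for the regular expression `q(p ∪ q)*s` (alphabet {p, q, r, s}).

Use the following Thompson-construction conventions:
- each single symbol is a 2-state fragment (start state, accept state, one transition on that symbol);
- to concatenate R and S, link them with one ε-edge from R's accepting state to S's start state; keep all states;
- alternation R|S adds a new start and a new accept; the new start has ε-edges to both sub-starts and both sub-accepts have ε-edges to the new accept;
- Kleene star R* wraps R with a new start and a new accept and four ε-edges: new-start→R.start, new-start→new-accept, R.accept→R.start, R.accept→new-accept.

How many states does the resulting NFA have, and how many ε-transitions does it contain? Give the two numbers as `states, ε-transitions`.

12, 10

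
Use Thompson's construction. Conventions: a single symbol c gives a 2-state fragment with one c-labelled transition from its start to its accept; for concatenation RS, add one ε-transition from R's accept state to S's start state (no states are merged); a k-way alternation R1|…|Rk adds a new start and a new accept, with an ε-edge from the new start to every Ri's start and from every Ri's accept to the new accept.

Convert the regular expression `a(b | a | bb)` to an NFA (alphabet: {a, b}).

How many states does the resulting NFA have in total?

Building bottom-up:
Each of the 5 symbol leaves contributes a 2-state fragment.
  bb : 4 states
  b | a | bb : 10 states
  a(b | a | bb) : 12 states

12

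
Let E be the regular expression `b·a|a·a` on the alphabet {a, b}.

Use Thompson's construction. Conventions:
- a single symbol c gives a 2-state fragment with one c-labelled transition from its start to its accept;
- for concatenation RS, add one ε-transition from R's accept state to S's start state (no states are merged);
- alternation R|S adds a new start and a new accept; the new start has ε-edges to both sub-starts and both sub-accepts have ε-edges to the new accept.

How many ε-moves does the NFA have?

6

Building bottom-up:
Each of the 4 symbol leaves contributes 0 ε-transitions.
  b·a → 1 ε-transition
  a·a → 1 ε-transition
  b·a|a·a → 6 ε-transitions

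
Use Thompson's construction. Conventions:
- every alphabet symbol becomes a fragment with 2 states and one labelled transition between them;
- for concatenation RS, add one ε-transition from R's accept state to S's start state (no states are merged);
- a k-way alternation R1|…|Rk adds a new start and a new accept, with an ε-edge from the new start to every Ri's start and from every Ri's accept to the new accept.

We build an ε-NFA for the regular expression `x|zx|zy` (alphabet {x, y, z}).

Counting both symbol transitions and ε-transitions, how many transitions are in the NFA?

Per subexpression:
Each of the 5 symbol leaves contributes 1 transition (1 symbol, 0 ε).
  zx → 3 transitions (2 symbol, 1 ε)
  zy → 3 transitions (2 symbol, 1 ε)
  x|zx|zy → 13 transitions (5 symbol, 8 ε)

13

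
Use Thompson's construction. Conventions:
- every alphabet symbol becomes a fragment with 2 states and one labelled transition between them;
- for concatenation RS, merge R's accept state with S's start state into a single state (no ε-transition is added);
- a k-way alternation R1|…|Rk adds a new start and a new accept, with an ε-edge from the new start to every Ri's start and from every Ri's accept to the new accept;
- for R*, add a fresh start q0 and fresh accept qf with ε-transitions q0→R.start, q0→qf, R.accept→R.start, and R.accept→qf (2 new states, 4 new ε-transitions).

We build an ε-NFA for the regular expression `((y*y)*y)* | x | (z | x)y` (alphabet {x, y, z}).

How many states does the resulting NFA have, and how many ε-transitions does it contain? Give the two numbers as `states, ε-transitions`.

Recursing over subexpressions:
Each of the 7 symbol leaves contributes 2 states and 0 ε-transitions.
  y* = 4 states, 4 ε-transitions
  y*y = 5 states, 4 ε-transitions
  (y*y)* = 7 states, 8 ε-transitions
  (y*y)*y = 8 states, 8 ε-transitions
  ((y*y)*y)* = 10 states, 12 ε-transitions
  z | x = 6 states, 4 ε-transitions
  (z | x)y = 7 states, 4 ε-transitions
  ((y*y)*y)* | x | (z | x)y = 21 states, 22 ε-transitions

21, 22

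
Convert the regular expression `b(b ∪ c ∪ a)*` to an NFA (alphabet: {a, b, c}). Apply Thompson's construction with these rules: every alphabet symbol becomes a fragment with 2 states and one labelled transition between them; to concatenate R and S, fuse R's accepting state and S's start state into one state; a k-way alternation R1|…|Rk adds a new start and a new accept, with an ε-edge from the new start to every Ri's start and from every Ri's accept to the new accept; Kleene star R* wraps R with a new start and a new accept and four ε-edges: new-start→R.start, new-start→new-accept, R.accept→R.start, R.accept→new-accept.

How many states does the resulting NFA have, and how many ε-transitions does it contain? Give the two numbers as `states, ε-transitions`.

Recursing over subexpressions:
Each of the 4 symbol leaves contributes 2 states and 0 ε-transitions.
  b ∪ c ∪ a = 8 states, 6 ε-transitions
  (b ∪ c ∪ a)* = 10 states, 10 ε-transitions
  b(b ∪ c ∪ a)* = 11 states, 10 ε-transitions

11, 10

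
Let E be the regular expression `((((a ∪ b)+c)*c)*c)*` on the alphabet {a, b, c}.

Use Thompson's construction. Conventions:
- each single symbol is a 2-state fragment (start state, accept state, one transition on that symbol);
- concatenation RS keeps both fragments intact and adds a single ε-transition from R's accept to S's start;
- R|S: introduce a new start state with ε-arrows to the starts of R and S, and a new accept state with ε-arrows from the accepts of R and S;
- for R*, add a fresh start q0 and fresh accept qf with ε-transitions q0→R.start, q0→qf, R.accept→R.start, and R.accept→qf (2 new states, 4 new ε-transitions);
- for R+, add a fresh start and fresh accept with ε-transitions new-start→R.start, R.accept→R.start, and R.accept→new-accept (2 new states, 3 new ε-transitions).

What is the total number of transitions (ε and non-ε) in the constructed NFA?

Recursing over subexpressions:
Each of the 5 symbol leaves contributes 1 transition (1 symbol, 0 ε).
  a ∪ b = 6 transitions (2 symbol, 4 ε)
  (a ∪ b)+ = 9 transitions (2 symbol, 7 ε)
  (a ∪ b)+c = 11 transitions (3 symbol, 8 ε)
  ((a ∪ b)+c)* = 15 transitions (3 symbol, 12 ε)
  ((a ∪ b)+c)*c = 17 transitions (4 symbol, 13 ε)
  (((a ∪ b)+c)*c)* = 21 transitions (4 symbol, 17 ε)
  (((a ∪ b)+c)*c)*c = 23 transitions (5 symbol, 18 ε)
  ((((a ∪ b)+c)*c)*c)* = 27 transitions (5 symbol, 22 ε)

27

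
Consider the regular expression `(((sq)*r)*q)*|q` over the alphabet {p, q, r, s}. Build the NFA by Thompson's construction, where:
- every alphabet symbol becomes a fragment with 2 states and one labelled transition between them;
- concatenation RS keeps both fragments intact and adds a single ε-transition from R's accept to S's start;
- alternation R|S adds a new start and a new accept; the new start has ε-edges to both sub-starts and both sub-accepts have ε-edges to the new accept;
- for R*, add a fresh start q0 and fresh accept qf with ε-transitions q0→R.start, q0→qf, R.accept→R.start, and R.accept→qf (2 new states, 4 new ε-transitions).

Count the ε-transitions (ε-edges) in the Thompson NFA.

19

Building bottom-up:
Each of the 5 symbol leaves contributes 0 ε-transitions.
  sq = 1 ε-transition
  (sq)* = 5 ε-transitions
  (sq)*r = 6 ε-transitions
  ((sq)*r)* = 10 ε-transitions
  ((sq)*r)*q = 11 ε-transitions
  (((sq)*r)*q)* = 15 ε-transitions
  (((sq)*r)*q)*|q = 19 ε-transitions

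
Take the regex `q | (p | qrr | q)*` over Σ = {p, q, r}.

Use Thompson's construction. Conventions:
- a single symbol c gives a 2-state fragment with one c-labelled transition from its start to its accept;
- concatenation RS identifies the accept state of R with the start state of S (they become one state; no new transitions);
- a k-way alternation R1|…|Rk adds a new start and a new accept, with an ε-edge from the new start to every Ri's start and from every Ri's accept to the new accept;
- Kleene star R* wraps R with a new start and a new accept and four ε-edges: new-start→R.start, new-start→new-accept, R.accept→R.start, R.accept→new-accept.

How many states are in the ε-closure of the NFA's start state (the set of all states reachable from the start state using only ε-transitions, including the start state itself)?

Let C(F) = |ε-closure(F.start)| within fragment F, and note whether F accepts ε. Symbol fragments have C = 1 and do not accept ε. Then:
  qrr : |closure| equals the left operand's closure size = 1 (its accept is not ε-reachable, so the closure stops there)
  p | qrr | q : new start ε-reaches every alternative's start; none of them accept ε, so the new accept is not reached: |closure| = 1 + 1 + 1 + 1 = 4
  (p | qrr | q)* : new start has ε-edges to the inner start and to the new accept, so |closure| = 2 + 4 = 6
  q | (p | qrr | q)* : new start ε-reaches every alternative's start; at least one alternative accepts ε, so the union's new accept is reached too: |closure| = 1 + 1 + 6 + 1 = 9

9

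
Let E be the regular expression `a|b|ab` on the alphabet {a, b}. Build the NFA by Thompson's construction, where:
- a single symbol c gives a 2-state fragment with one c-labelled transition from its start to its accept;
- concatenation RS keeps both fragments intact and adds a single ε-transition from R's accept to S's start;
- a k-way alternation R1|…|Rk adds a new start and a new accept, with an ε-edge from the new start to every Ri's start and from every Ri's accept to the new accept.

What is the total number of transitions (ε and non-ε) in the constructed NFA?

Recursing over subexpressions:
Each of the 4 symbol leaves contributes 1 transition (1 symbol, 0 ε).
  ab = 3 transitions (2 symbol, 1 ε)
  a|b|ab = 11 transitions (4 symbol, 7 ε)

11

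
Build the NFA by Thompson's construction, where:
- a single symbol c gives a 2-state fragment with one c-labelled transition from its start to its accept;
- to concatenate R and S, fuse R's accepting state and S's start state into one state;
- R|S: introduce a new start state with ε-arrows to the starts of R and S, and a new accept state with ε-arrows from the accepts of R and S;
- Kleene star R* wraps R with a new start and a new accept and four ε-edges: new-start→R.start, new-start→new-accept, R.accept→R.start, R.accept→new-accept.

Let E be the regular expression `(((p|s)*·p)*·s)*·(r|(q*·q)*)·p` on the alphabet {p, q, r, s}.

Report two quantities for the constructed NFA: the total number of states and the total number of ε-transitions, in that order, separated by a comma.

Recursing over subexpressions:
Each of the 8 symbol leaves contributes 2 states and 0 ε-transitions.
  p|s → 6 states, 4 ε-transitions
  (p|s)* → 8 states, 8 ε-transitions
  (p|s)*·p → 9 states, 8 ε-transitions
  ((p|s)*·p)* → 11 states, 12 ε-transitions
  ((p|s)*·p)*·s → 12 states, 12 ε-transitions
  (((p|s)*·p)*·s)* → 14 states, 16 ε-transitions
  q* → 4 states, 4 ε-transitions
  q*·q → 5 states, 4 ε-transitions
  (q*·q)* → 7 states, 8 ε-transitions
  r|(q*·q)* → 11 states, 12 ε-transitions
  (((p|s)*·p)*·s)*·(r|(q*·q)*)·p → 25 states, 28 ε-transitions

25, 28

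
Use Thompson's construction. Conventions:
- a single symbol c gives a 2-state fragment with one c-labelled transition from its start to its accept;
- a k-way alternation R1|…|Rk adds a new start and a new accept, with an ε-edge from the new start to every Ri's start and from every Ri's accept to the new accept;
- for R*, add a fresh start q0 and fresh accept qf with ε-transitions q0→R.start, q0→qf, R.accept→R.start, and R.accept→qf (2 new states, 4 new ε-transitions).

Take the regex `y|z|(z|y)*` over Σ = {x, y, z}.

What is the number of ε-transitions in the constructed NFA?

Per subexpression:
Each of the 4 symbol leaves contributes 0 ε-transitions.
  z|y = 4 ε-transitions
  (z|y)* = 8 ε-transitions
  y|z|(z|y)* = 14 ε-transitions

14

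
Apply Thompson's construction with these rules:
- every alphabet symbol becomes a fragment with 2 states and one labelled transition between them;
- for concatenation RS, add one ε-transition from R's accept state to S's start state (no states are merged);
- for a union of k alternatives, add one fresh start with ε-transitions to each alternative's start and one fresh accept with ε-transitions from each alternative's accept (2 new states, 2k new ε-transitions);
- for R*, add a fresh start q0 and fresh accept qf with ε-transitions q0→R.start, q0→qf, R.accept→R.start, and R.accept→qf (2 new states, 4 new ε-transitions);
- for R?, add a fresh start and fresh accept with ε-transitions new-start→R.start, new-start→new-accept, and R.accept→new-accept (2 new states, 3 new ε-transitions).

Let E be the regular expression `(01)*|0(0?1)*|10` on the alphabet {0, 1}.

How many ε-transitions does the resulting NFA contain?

Recursing over subexpressions:
Each of the 7 symbol leaves contributes 0 ε-transitions.
  01 → 1 ε-transition
  (01)* → 5 ε-transitions
  0? → 3 ε-transitions
  0?1 → 4 ε-transitions
  (0?1)* → 8 ε-transitions
  0(0?1)* → 9 ε-transitions
  10 → 1 ε-transition
  (01)*|0(0?1)*|10 → 21 ε-transitions

21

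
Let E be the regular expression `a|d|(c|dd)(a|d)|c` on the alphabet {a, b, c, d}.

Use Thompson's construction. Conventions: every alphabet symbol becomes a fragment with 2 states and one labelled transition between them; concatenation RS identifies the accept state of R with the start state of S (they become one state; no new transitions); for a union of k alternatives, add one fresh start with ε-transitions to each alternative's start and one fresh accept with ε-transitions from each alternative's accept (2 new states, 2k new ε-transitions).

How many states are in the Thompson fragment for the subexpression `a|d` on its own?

6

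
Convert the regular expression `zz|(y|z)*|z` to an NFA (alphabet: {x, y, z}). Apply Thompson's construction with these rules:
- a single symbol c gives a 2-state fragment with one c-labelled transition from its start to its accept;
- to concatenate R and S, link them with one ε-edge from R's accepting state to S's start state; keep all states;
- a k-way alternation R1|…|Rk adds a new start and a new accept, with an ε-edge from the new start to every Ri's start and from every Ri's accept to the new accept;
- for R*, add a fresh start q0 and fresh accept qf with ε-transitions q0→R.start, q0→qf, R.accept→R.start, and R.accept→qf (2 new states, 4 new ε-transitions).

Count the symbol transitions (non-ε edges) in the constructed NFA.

5

Building bottom-up:
Each of the 5 symbol leaves contributes exactly 1 symbol transition.
  zz = 2 symbol transitions
  y|z = 2 symbol transitions
  (y|z)* = 2 symbol transitions
  zz|(y|z)*|z = 5 symbol transitions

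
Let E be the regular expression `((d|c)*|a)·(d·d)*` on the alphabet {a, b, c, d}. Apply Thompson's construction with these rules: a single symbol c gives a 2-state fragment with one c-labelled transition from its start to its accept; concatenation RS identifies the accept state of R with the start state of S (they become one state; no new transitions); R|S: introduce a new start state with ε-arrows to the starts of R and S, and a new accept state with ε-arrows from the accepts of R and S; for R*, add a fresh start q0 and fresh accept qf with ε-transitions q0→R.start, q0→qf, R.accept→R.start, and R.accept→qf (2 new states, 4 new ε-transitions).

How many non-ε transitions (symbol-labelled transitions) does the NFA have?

5

By structural recursion:
Each of the 5 symbol leaves contributes exactly 1 symbol transition.
  d|c → 2 symbol transitions
  (d|c)* → 2 symbol transitions
  (d|c)*|a → 3 symbol transitions
  d·d → 2 symbol transitions
  (d·d)* → 2 symbol transitions
  ((d|c)*|a)·(d·d)* → 5 symbol transitions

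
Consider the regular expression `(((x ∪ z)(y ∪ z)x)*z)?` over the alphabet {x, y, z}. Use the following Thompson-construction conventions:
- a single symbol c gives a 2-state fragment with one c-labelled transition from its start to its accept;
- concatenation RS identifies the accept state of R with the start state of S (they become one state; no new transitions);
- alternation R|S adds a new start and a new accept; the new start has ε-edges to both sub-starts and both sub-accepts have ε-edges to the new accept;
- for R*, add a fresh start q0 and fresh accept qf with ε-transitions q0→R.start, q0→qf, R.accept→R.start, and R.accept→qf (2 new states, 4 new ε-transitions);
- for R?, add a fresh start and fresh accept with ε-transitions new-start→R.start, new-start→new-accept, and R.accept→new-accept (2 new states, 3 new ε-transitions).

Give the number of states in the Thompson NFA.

17

By structural recursion:
Each of the 6 symbol leaves contributes a 2-state fragment.
  x ∪ z → 6 states
  y ∪ z → 6 states
  (x ∪ z)(y ∪ z)x → 12 states
  ((x ∪ z)(y ∪ z)x)* → 14 states
  ((x ∪ z)(y ∪ z)x)*z → 15 states
  (((x ∪ z)(y ∪ z)x)*z)? → 17 states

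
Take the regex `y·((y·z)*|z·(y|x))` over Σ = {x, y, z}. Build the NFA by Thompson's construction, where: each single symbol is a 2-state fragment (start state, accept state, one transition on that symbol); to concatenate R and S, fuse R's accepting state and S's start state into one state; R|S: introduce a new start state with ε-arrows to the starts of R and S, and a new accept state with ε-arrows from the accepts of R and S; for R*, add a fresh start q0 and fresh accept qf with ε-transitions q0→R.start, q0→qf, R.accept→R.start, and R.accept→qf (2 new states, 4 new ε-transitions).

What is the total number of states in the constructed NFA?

Bottom-up over the parse tree:
Each of the 6 symbol leaves contributes a 2-state fragment.
  y·z = 3 states
  (y·z)* = 5 states
  y|x = 6 states
  z·(y|x) = 7 states
  (y·z)*|z·(y|x) = 14 states
  y·((y·z)*|z·(y|x)) = 15 states

15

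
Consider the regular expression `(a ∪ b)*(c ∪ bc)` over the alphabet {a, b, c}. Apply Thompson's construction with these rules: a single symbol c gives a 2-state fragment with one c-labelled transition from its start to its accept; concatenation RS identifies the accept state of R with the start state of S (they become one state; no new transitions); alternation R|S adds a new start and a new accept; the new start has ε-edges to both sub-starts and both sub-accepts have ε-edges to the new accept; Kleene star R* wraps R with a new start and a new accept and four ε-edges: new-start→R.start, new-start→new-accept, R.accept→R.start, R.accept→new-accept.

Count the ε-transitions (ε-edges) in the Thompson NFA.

12

By structural recursion:
Each of the 5 symbol leaves contributes 0 ε-transitions.
  a ∪ b = 4 ε-transitions
  (a ∪ b)* = 8 ε-transitions
  bc = 0 ε-transitions
  c ∪ bc = 4 ε-transitions
  (a ∪ b)*(c ∪ bc) = 12 ε-transitions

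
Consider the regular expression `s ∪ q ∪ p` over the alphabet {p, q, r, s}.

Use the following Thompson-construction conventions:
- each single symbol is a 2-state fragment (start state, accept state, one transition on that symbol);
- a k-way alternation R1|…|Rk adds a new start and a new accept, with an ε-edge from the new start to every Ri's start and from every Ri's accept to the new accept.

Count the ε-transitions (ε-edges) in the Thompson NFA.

Per subexpression:
Each of the 3 symbol leaves contributes 0 ε-transitions.
  s ∪ q ∪ p → 6 ε-transitions

6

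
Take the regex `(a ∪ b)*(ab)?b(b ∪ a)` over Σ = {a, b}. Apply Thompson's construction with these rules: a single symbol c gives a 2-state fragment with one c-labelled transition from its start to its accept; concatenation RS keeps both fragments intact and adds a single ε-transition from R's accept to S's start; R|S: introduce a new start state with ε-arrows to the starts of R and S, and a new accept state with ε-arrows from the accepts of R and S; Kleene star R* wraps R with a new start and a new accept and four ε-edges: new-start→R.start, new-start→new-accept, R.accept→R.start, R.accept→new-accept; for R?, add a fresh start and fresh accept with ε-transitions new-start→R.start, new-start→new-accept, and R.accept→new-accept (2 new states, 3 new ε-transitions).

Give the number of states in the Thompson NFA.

22

Bottom-up over the parse tree:
Each of the 7 symbol leaves contributes a 2-state fragment.
  a ∪ b → 6 states
  (a ∪ b)* → 8 states
  ab → 4 states
  (ab)? → 6 states
  b ∪ a → 6 states
  (a ∪ b)*(ab)?b(b ∪ a) → 22 states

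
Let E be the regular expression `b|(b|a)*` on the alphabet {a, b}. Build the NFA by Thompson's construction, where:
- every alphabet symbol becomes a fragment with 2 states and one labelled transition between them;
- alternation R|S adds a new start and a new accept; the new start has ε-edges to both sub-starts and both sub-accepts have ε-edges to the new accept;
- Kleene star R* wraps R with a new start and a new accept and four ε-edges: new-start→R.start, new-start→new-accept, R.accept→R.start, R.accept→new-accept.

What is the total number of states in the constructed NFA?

By structural recursion:
Each of the 3 symbol leaves contributes a 2-state fragment.
  b|a → 6 states
  (b|a)* → 8 states
  b|(b|a)* → 12 states

12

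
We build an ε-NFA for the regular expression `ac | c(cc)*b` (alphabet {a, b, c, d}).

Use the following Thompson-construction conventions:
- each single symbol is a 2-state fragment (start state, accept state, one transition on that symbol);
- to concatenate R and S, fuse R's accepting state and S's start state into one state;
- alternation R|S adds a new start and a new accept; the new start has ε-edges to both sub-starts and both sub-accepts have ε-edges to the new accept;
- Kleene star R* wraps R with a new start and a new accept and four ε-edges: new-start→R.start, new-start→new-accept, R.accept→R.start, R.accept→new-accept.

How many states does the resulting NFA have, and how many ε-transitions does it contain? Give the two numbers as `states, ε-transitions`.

Per subexpression:
Each of the 6 symbol leaves contributes 2 states and 0 ε-transitions.
  ac → 3 states, 0 ε-transitions
  cc → 3 states, 0 ε-transitions
  (cc)* → 5 states, 4 ε-transitions
  c(cc)*b → 7 states, 4 ε-transitions
  ac | c(cc)*b → 12 states, 8 ε-transitions

12, 8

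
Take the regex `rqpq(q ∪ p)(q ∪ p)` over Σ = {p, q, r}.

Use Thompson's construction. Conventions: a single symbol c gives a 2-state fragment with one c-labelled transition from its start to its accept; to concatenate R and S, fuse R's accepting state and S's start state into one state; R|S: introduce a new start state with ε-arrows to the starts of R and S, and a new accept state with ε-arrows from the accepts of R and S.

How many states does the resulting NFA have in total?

By structural recursion:
Each of the 8 symbol leaves contributes a 2-state fragment.
  q ∪ p — 6 states
  q ∪ p — 6 states
  rqpq(q ∪ p)(q ∪ p) — 15 states

15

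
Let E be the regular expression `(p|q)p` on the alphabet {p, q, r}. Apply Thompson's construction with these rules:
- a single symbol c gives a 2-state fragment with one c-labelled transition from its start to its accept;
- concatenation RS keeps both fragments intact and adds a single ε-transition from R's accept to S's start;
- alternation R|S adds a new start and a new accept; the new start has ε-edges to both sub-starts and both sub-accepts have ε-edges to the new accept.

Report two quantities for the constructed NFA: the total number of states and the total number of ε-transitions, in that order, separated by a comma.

Bottom-up over the parse tree:
Each of the 3 symbol leaves contributes 2 states and 0 ε-transitions.
  p|q = 6 states, 4 ε-transitions
  (p|q)p = 8 states, 5 ε-transitions

8, 5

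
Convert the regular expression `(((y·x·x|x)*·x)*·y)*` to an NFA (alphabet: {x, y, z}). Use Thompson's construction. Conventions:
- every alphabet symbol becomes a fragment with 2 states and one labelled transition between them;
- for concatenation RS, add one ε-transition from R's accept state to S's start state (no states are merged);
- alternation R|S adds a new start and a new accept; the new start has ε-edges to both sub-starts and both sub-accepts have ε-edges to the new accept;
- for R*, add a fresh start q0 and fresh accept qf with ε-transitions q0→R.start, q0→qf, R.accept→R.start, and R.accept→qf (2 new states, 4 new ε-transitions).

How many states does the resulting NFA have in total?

By structural recursion:
Each of the 6 symbol leaves contributes a 2-state fragment.
  y·x·x : 6 states
  y·x·x|x : 10 states
  (y·x·x|x)* : 12 states
  (y·x·x|x)*·x : 14 states
  ((y·x·x|x)*·x)* : 16 states
  ((y·x·x|x)*·x)*·y : 18 states
  (((y·x·x|x)*·x)*·y)* : 20 states

20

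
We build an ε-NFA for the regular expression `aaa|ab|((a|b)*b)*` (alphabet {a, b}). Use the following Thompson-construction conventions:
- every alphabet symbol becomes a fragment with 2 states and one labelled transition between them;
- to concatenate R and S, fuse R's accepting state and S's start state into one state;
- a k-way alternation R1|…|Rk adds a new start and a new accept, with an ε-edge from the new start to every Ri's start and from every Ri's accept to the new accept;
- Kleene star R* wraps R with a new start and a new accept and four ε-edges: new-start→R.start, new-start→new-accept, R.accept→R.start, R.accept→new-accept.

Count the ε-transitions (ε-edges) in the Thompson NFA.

18

By structural recursion:
Each of the 8 symbol leaves contributes 0 ε-transitions.
  aaa = 0 ε-transitions
  ab = 0 ε-transitions
  a|b = 4 ε-transitions
  (a|b)* = 8 ε-transitions
  (a|b)*b = 8 ε-transitions
  ((a|b)*b)* = 12 ε-transitions
  aaa|ab|((a|b)*b)* = 18 ε-transitions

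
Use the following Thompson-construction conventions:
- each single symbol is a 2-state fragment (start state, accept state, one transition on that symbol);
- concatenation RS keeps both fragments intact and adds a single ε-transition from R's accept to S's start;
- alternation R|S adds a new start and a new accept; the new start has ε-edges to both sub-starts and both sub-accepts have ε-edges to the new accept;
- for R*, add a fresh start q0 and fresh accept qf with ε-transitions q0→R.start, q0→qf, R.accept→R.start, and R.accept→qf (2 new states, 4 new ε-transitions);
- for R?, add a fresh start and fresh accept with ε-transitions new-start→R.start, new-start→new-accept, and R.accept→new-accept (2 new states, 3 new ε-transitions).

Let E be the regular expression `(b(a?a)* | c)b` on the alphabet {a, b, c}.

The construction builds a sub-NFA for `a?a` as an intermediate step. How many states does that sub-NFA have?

6

Fragment for `a?a`:
Each of the 2 symbol leaves contributes a 2-state fragment.
  a? → 4 states
  a?a → 6 states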